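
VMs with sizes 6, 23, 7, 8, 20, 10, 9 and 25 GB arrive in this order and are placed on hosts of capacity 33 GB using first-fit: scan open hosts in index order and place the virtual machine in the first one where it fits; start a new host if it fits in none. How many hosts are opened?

  6 → host 1 (new)  [load 6/33]
  23 → host 1  [load 29/33]
  7 → host 2 (new)  [load 7/33]
  8 → host 2  [load 15/33]
  20 → host 3 (new)  [load 20/33]
  10 → host 2  [load 25/33]
  9 → host 3  [load 29/33]
  25 → host 4 (new)  [load 25/33]
4 hosts opened.

4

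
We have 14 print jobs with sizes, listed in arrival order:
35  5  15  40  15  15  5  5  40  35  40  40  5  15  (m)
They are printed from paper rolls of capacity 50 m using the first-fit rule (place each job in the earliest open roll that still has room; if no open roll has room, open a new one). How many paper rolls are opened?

7

  35 → roll 1 (new)  [load 35/50]
  5 → roll 1  [load 40/50]
  15 → roll 2 (new)  [load 15/50]
  40 → roll 3 (new)  [load 40/50]
  15 → roll 2  [load 30/50]
  15 → roll 2  [load 45/50]
  5 → roll 1  [load 45/50]
  5 → roll 1  [load 50/50]
  40 → roll 4 (new)  [load 40/50]
  35 → roll 5 (new)  [load 35/50]
  40 → roll 6 (new)  [load 40/50]
  40 → roll 7 (new)  [load 40/50]
  5 → roll 2  [load 50/50]
  15 → roll 5  [load 50/50]
7 paper rolls opened.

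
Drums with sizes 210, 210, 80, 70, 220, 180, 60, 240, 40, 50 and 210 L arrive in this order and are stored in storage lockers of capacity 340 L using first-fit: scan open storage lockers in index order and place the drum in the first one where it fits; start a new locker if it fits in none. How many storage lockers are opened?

  210 → locker 1 (new)  [load 210/340]
  210 → locker 2 (new)  [load 210/340]
  80 → locker 1  [load 290/340]
  70 → locker 2  [load 280/340]
  220 → locker 3 (new)  [load 220/340]
  180 → locker 4 (new)  [load 180/340]
  60 → locker 2  [load 340/340]
  240 → locker 5 (new)  [load 240/340]
  40 → locker 1  [load 330/340]
  50 → locker 3  [load 270/340]
  210 → locker 6 (new)  [load 210/340]
6 storage lockers opened.

6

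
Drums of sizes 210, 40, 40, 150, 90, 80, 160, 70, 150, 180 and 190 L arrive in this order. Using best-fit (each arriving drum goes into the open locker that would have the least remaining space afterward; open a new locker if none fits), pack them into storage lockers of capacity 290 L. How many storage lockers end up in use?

6

  210 → locker 1 (new)  [load 210/290]
  40 → locker 1  [load 250/290]
  40 → locker 1  [load 290/290]
  150 → locker 2 (new)  [load 150/290]
  90 → locker 2  [load 240/290]
  80 → locker 3 (new)  [load 80/290]
  160 → locker 3  [load 240/290]
  70 → locker 4 (new)  [load 70/290]
  150 → locker 4  [load 220/290]
  180 → locker 5 (new)  [load 180/290]
  190 → locker 6 (new)  [load 190/290]
6 storage lockers opened.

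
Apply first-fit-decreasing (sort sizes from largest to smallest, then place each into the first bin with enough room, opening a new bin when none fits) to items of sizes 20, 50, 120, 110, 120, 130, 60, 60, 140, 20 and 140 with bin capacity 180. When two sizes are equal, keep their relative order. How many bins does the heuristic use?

6

Sorted descending: 140, 140, 130, 120, 120, 110, 60, 60, 50, 20, 20.
  140 → bin 1 (new)  [load 140/180]
  140 → bin 2 (new)  [load 140/180]
  130 → bin 3 (new)  [load 130/180]
  120 → bin 4 (new)  [load 120/180]
  120 → bin 5 (new)  [load 120/180]
  110 → bin 6 (new)  [load 110/180]
  60 → bin 4  [load 180/180]
  60 → bin 5  [load 180/180]
  50 → bin 3  [load 180/180]
  20 → bin 1  [load 160/180]
  20 → bin 1  [load 180/180]
6 bins opened.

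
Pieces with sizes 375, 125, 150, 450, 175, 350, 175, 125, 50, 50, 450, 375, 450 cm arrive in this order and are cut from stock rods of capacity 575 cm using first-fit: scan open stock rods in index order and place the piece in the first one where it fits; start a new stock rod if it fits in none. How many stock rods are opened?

7

  375 → stock rod 1 (new)  [load 375/575]
  125 → stock rod 1  [load 500/575]
  150 → stock rod 2 (new)  [load 150/575]
  450 → stock rod 3 (new)  [load 450/575]
  175 → stock rod 2  [load 325/575]
  350 → stock rod 4 (new)  [load 350/575]
  175 → stock rod 2  [load 500/575]
  125 → stock rod 3  [load 575/575]
  50 → stock rod 1  [load 550/575]
  50 → stock rod 2  [load 550/575]
  450 → stock rod 5 (new)  [load 450/575]
  375 → stock rod 6 (new)  [load 375/575]
  450 → stock rod 7 (new)  [load 450/575]
7 stock rods opened.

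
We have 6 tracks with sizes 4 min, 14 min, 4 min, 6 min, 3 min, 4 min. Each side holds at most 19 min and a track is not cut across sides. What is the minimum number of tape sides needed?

Total = 14 + 6 + 4 + 4 + 4 + 3 = 35 min.
Lower bound: ⌈35/19⌉ = 2 tape sides.
A packing using 2 tape sides:
  side 1: 14 + 4 = 18
  side 2: 6 + 4 + 4 + 3 = 17
This matches the lower bound, so 2 is optimal.

2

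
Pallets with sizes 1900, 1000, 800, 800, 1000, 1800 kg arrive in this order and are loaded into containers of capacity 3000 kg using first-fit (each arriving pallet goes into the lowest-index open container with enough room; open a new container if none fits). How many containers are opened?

3

  1900 → container 1 (new)  [load 1900/3000]
  1000 → container 1  [load 2900/3000]
  800 → container 2 (new)  [load 800/3000]
  800 → container 2  [load 1600/3000]
  1000 → container 2  [load 2600/3000]
  1800 → container 3 (new)  [load 1800/3000]
3 containers opened.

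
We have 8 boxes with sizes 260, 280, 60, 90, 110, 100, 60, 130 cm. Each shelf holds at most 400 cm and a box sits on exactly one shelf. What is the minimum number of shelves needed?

3

Total = 280 + 260 + 130 + 110 + 100 + 90 + 60 + 60 = 1090 cm.
Lower bound: ⌈1090/400⌉ = 3 shelves.
A packing using 3 shelves:
  shelf 1: 280 + 110 = 390
  shelf 2: 260 + 130 = 390
  shelf 3: 100 + 90 + 60 + 60 = 310
This matches the lower bound, so 3 is optimal.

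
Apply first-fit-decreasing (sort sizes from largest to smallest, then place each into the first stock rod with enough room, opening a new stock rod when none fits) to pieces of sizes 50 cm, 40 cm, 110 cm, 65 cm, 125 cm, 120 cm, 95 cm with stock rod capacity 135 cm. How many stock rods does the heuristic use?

Sorted descending: 125, 120, 110, 95, 65, 50, 40.
  125 → stock rod 1 (new)  [load 125/135]
  120 → stock rod 2 (new)  [load 120/135]
  110 → stock rod 3 (new)  [load 110/135]
  95 → stock rod 4 (new)  [load 95/135]
  65 → stock rod 5 (new)  [load 65/135]
  50 → stock rod 5  [load 115/135]
  40 → stock rod 4  [load 135/135]
5 stock rods opened.

5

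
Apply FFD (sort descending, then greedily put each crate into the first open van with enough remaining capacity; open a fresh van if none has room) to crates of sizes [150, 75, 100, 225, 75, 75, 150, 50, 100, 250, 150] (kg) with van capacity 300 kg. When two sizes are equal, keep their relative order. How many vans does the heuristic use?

Sorted descending: 250, 225, 150, 150, 150, 100, 100, 75, 75, 75, 50.
  250 → van 1 (new)  [load 250/300]
  225 → van 2 (new)  [load 225/300]
  150 → van 3 (new)  [load 150/300]
  150 → van 3  [load 300/300]
  150 → van 4 (new)  [load 150/300]
  100 → van 4  [load 250/300]
  100 → van 5 (new)  [load 100/300]
  75 → van 2  [load 300/300]
  75 → van 5  [load 175/300]
  75 → van 5  [load 250/300]
  50 → van 1  [load 300/300]
5 vans opened.

5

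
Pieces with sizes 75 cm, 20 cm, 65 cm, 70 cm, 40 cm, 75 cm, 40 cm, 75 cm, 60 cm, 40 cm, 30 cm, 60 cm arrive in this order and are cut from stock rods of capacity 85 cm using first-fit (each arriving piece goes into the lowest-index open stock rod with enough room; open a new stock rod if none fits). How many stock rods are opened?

  75 → stock rod 1 (new)  [load 75/85]
  20 → stock rod 2 (new)  [load 20/85]
  65 → stock rod 2  [load 85/85]
  70 → stock rod 3 (new)  [load 70/85]
  40 → stock rod 4 (new)  [load 40/85]
  75 → stock rod 5 (new)  [load 75/85]
  40 → stock rod 4  [load 80/85]
  75 → stock rod 6 (new)  [load 75/85]
  60 → stock rod 7 (new)  [load 60/85]
  40 → stock rod 8 (new)  [load 40/85]
  30 → stock rod 8  [load 70/85]
  60 → stock rod 9 (new)  [load 60/85]
9 stock rods opened.

9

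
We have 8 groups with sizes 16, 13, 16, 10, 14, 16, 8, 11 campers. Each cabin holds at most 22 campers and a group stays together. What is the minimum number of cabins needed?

6

Total = 16 + 16 + 16 + 14 + 13 + 11 + 10 + 8 = 104 campers.
Lower bound: ⌈104/22⌉ = 5 cabins.
A packing using 6 cabins:
  cabin 1: 16 = 16
  cabin 2: 16 = 16
  cabin 3: 16 = 16
  cabin 4: 14 + 8 = 22
  cabin 5: 13 = 13
  cabin 6: 11 + 10 = 21
No arrangement into 5 cabins stays within capacity, so 6 is optimal.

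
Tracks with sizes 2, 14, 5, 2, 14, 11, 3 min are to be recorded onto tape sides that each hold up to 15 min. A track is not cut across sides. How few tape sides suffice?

Total = 14 + 14 + 11 + 5 + 3 + 2 + 2 = 51 min.
Lower bound: ⌈51/15⌉ = 4 tape sides.
A packing using 4 tape sides:
  side 1: 14 = 14
  side 2: 14 = 14
  side 3: 11 + 3 = 14
  side 4: 5 + 2 + 2 = 9
This matches the lower bound, so 4 is optimal.

4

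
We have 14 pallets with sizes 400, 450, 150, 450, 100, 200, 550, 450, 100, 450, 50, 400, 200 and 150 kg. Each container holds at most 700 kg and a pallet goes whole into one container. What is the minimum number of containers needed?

7

Total = 550 + 450 + 450 + 450 + 450 + 400 + 400 + 200 + 200 + 150 + 150 + 100 + 100 + 50 = 4100 kg.
Lower bound: ⌈4100/700⌉ = 6 containers.
Also, 7 pallets each exceed 350 kg, and no two of those can share a container, so at least 7 containers are needed.
A packing using 7 containers:
  container 1: 550 + 150 = 700
  container 2: 450 + 200 + 50 = 700
  container 3: 450 + 200 = 650
  container 4: 450 + 150 + 100 = 700
  container 5: 450 + 100 = 550
  container 6: 400 = 400
  container 7: 400 = 400
This matches the lower bound, so 7 is optimal.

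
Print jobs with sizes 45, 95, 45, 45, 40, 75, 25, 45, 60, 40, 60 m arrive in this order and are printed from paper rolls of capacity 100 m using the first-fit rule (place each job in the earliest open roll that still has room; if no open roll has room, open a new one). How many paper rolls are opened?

  45 → roll 1 (new)  [load 45/100]
  95 → roll 2 (new)  [load 95/100]
  45 → roll 1  [load 90/100]
  45 → roll 3 (new)  [load 45/100]
  40 → roll 3  [load 85/100]
  75 → roll 4 (new)  [load 75/100]
  25 → roll 4  [load 100/100]
  45 → roll 5 (new)  [load 45/100]
  60 → roll 6 (new)  [load 60/100]
  40 → roll 5  [load 85/100]
  60 → roll 7 (new)  [load 60/100]
7 paper rolls opened.

7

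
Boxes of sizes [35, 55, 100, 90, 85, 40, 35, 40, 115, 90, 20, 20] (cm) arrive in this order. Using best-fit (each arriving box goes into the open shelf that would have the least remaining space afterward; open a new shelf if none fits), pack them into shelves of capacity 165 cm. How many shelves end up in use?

6

  35 → shelf 1 (new)  [load 35/165]
  55 → shelf 1  [load 90/165]
  100 → shelf 2 (new)  [load 100/165]
  90 → shelf 3 (new)  [load 90/165]
  85 → shelf 4 (new)  [load 85/165]
  40 → shelf 2  [load 140/165]
  35 → shelf 1  [load 125/165]
  40 → shelf 1  [load 165/165]
  115 → shelf 5 (new)  [load 115/165]
  90 → shelf 6 (new)  [load 90/165]
  20 → shelf 2  [load 160/165]
  20 → shelf 5  [load 135/165]
6 shelves opened.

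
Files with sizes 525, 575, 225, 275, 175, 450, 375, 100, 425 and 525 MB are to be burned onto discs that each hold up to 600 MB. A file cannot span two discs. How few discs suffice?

7

Total = 575 + 525 + 525 + 450 + 425 + 375 + 275 + 225 + 175 + 100 = 3650 MB.
Lower bound: ⌈3650/600⌉ = 7 discs.
A packing using 7 discs:
  disc 1: 575 = 575
  disc 2: 525 = 525
  disc 3: 525 = 525
  disc 4: 450 + 100 = 550
  disc 5: 425 + 175 = 600
  disc 6: 375 + 225 = 600
  disc 7: 275 = 275
This matches the lower bound, so 7 is optimal.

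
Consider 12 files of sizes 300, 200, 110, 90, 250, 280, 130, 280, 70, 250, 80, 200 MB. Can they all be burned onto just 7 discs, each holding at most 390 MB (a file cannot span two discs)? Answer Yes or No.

Yes

A valid assignment using 7 discs:
  disc 1: 300 + 90 = 390
  disc 2: 280 + 110 = 390
  disc 3: 280 + 80 = 360
  disc 4: 250 + 130 = 380
  disc 5: 250 + 70 = 320
  disc 6: 200 = 200
  disc 7: 200 = 200
Every load is within 390 MB, so 7 discs suffice.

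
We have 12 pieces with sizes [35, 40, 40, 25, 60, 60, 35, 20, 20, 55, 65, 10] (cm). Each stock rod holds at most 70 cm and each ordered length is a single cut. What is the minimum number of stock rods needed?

8

Total = 65 + 60 + 60 + 55 + 40 + 40 + 35 + 35 + 25 + 20 + 20 + 10 = 465 cm.
Lower bound: ⌈465/70⌉ = 7 stock rods.
A packing using 8 stock rods:
  stock rod 1: 65 = 65
  stock rod 2: 60 + 10 = 70
  stock rod 3: 60 = 60
  stock rod 4: 55 = 55
  stock rod 5: 40 + 25 = 65
  stock rod 6: 40 + 20 = 60
  stock rod 7: 35 + 35 = 70
  stock rod 8: 20 = 20
No arrangement into 7 stock rods stays within capacity, so 8 is optimal.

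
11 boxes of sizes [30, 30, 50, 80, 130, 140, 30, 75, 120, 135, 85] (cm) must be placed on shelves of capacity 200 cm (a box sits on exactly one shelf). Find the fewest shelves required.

5

Total = 140 + 135 + 130 + 120 + 85 + 80 + 75 + 50 + 30 + 30 + 30 = 905 cm.
Lower bound: ⌈905/200⌉ = 5 shelves.
A packing using 5 shelves:
  shelf 1: 140 + 50 = 190
  shelf 2: 135 + 30 + 30 = 195
  shelf 3: 130 + 30 = 160
  shelf 4: 120 + 80 = 200
  shelf 5: 85 + 75 = 160
This matches the lower bound, so 5 is optimal.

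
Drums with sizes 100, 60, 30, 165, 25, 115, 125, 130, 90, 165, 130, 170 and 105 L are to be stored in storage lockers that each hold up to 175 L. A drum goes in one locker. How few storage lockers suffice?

10

Total = 170 + 165 + 165 + 130 + 130 + 125 + 115 + 105 + 100 + 90 + 60 + 30 + 25 = 1410 L.
Lower bound: ⌈1410/175⌉ = 9 storage lockers.
Also, 10 drums each exceed 175/2 L, and no two of those can share a locker, so at least 10 storage lockers are needed.
A packing using 10 storage lockers:
  locker 1: 170 = 170
  locker 2: 165 = 165
  locker 3: 165 = 165
  locker 4: 130 + 30 = 160
  locker 5: 130 + 25 = 155
  locker 6: 125 = 125
  locker 7: 115 + 60 = 175
  locker 8: 105 = 105
  locker 9: 100 = 100
  locker 10: 90 = 90
This matches the lower bound, so 10 is optimal.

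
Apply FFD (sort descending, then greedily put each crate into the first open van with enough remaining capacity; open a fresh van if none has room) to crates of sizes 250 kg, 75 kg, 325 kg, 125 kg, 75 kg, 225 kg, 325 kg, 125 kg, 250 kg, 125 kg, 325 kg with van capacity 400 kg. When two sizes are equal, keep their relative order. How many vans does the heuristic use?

Sorted descending: 325, 325, 325, 250, 250, 225, 125, 125, 125, 75, 75.
  325 → van 1 (new)  [load 325/400]
  325 → van 2 (new)  [load 325/400]
  325 → van 3 (new)  [load 325/400]
  250 → van 4 (new)  [load 250/400]
  250 → van 5 (new)  [load 250/400]
  225 → van 6 (new)  [load 225/400]
  125 → van 4  [load 375/400]
  125 → van 5  [load 375/400]
  125 → van 6  [load 350/400]
  75 → van 1  [load 400/400]
  75 → van 2  [load 400/400]
6 vans opened.

6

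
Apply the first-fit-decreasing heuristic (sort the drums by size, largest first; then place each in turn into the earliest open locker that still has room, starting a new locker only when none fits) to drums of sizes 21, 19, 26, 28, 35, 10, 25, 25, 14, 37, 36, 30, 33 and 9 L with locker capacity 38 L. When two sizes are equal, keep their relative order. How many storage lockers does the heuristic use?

Sorted descending: 37, 36, 35, 33, 30, 28, 26, 25, 25, 21, 19, 14, 10, 9.
  37 → locker 1 (new)  [load 37/38]
  36 → locker 2 (new)  [load 36/38]
  35 → locker 3 (new)  [load 35/38]
  33 → locker 4 (new)  [load 33/38]
  30 → locker 5 (new)  [load 30/38]
  28 → locker 6 (new)  [load 28/38]
  26 → locker 7 (new)  [load 26/38]
  25 → locker 8 (new)  [load 25/38]
  25 → locker 9 (new)  [load 25/38]
  21 → locker 10 (new)  [load 21/38]
  19 → locker 11 (new)  [load 19/38]
  14 → locker 10  [load 35/38]
  10 → locker 6  [load 38/38]
  9 → locker 7  [load 35/38]
11 storage lockers opened.

11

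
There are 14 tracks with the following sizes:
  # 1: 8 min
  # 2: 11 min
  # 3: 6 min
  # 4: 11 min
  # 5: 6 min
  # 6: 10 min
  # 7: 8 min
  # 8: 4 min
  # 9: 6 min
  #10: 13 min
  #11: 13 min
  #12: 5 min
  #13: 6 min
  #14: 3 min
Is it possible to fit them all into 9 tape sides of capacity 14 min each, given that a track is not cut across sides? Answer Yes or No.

Yes

A valid assignment using 9 tape sides:
  side 1: 13 = 13
  side 2: 13 = 13
  side 3: 11 + 3 = 14
  side 4: 11 = 11
  side 5: 10 + 4 = 14
  side 6: 8 + 6 = 14
  side 7: 8 + 6 = 14
  side 8: 6 + 6 = 12
  side 9: 5 = 5
Every load is within 14 min, so 9 tape sides suffice.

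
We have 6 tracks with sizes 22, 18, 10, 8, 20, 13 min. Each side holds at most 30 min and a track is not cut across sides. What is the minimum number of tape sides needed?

Total = 22 + 20 + 18 + 13 + 10 + 8 = 91 min.
Lower bound: ⌈91/30⌉ = 4 tape sides.
A packing using 4 tape sides:
  side 1: 22 + 8 = 30
  side 2: 20 + 10 = 30
  side 3: 18 = 18
  side 4: 13 = 13
This matches the lower bound, so 4 is optimal.

4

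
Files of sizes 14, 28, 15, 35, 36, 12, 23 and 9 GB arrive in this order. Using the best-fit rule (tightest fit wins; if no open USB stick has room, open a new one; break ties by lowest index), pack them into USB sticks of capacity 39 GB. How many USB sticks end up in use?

5

  14 → USB stick 1 (new)  [load 14/39]
  28 → USB stick 2 (new)  [load 28/39]
  15 → USB stick 1  [load 29/39]
  35 → USB stick 3 (new)  [load 35/39]
  36 → USB stick 4 (new)  [load 36/39]
  12 → USB stick 5 (new)  [load 12/39]
  23 → USB stick 5  [load 35/39]
  9 → USB stick 1  [load 38/39]
5 USB sticks opened.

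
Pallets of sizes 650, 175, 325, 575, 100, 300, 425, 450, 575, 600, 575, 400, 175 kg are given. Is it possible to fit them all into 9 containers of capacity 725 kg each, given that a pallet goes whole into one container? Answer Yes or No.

A valid assignment using 9 containers:
  container 1: 650 = 650
  container 2: 600 + 100 = 700
  container 3: 575 = 575
  container 4: 575 = 575
  container 5: 575 = 575
  container 6: 450 + 175 = 625
  container 7: 425 + 300 = 725
  container 8: 400 + 325 = 725
  container 9: 175 = 175
Every load is within 725 kg, so 9 containers suffice.

Yes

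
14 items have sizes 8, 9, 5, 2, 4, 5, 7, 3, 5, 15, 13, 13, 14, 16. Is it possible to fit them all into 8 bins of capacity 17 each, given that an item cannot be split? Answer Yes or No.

Yes

A valid assignment using 8 bins:
  bin 1: 16 = 16
  bin 2: 15 + 2 = 17
  bin 3: 14 + 3 = 17
  bin 4: 13 + 4 = 17
  bin 5: 13 = 13
  bin 6: 9 + 8 = 17
  bin 7: 7 + 5 + 5 = 17
  bin 8: 5 = 5
Every load is within 17, so 8 bins suffice.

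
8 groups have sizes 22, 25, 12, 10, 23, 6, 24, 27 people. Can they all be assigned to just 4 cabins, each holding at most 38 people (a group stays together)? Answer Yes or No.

Total = 149 people; ⌈149/38⌉ = 4.
5 groups each exceed half the capacity and cannot share a cabin, forcing at least 5 cabins.
At least 5 cabins are required, but only 4 are allowed.

No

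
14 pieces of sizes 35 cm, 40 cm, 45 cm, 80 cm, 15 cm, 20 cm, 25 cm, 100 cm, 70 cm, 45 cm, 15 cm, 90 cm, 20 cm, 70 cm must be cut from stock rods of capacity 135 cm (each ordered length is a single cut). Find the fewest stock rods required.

Total = 100 + 90 + 80 + 70 + 70 + 45 + 45 + 40 + 35 + 25 + 20 + 20 + 15 + 15 = 670 cm.
Lower bound: ⌈670/135⌉ = 5 stock rods.
A packing using 5 stock rods:
  stock rod 1: 100 + 35 = 135
  stock rod 2: 90 + 45 = 135
  stock rod 3: 80 + 40 + 15 = 135
  stock rod 4: 70 + 45 + 20 = 135
  stock rod 5: 70 + 25 + 20 + 15 = 130
This matches the lower bound, so 5 is optimal.

5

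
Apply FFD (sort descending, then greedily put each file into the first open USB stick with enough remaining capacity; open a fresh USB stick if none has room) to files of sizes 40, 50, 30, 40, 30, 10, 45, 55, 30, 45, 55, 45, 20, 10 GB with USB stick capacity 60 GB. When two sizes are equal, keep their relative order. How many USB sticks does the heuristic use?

10

Sorted descending: 55, 55, 50, 45, 45, 45, 40, 40, 30, 30, 30, 20, 10, 10.
  55 → USB stick 1 (new)  [load 55/60]
  55 → USB stick 2 (new)  [load 55/60]
  50 → USB stick 3 (new)  [load 50/60]
  45 → USB stick 4 (new)  [load 45/60]
  45 → USB stick 5 (new)  [load 45/60]
  45 → USB stick 6 (new)  [load 45/60]
  40 → USB stick 7 (new)  [load 40/60]
  40 → USB stick 8 (new)  [load 40/60]
  30 → USB stick 9 (new)  [load 30/60]
  30 → USB stick 9  [load 60/60]
  30 → USB stick 10 (new)  [load 30/60]
  20 → USB stick 7  [load 60/60]
  10 → USB stick 3  [load 60/60]
  10 → USB stick 4  [load 55/60]
10 USB sticks opened.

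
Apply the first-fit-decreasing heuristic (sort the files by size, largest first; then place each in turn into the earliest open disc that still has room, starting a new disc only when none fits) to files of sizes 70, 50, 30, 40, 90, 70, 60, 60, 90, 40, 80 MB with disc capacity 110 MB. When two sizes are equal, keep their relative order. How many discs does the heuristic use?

7

Sorted descending: 90, 90, 80, 70, 70, 60, 60, 50, 40, 40, 30.
  90 → disc 1 (new)  [load 90/110]
  90 → disc 2 (new)  [load 90/110]
  80 → disc 3 (new)  [load 80/110]
  70 → disc 4 (new)  [load 70/110]
  70 → disc 5 (new)  [load 70/110]
  60 → disc 6 (new)  [load 60/110]
  60 → disc 7 (new)  [load 60/110]
  50 → disc 6  [load 110/110]
  40 → disc 4  [load 110/110]
  40 → disc 5  [load 110/110]
  30 → disc 3  [load 110/110]
7 discs opened.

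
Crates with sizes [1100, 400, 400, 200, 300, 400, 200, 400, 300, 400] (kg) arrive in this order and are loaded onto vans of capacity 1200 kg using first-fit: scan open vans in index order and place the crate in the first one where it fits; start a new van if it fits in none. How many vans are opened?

  1100 → van 1 (new)  [load 1100/1200]
  400 → van 2 (new)  [load 400/1200]
  400 → van 2  [load 800/1200]
  200 → van 2  [load 1000/1200]
  300 → van 3 (new)  [load 300/1200]
  400 → van 3  [load 700/1200]
  200 → van 2  [load 1200/1200]
  400 → van 3  [load 1100/1200]
  300 → van 4 (new)  [load 300/1200]
  400 → van 4  [load 700/1200]
4 vans opened.

4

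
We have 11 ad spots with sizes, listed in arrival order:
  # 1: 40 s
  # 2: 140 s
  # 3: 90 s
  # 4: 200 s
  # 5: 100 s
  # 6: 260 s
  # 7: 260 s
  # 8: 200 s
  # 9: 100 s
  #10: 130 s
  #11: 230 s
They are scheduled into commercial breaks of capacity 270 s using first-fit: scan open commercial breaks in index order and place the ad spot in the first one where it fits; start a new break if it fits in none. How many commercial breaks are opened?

  40 → break 1 (new)  [load 40/270]
  140 → break 1  [load 180/270]
  90 → break 1  [load 270/270]
  200 → break 2 (new)  [load 200/270]
  100 → break 3 (new)  [load 100/270]
  260 → break 4 (new)  [load 260/270]
  260 → break 5 (new)  [load 260/270]
  200 → break 6 (new)  [load 200/270]
  100 → break 3  [load 200/270]
  130 → break 7 (new)  [load 130/270]
  230 → break 8 (new)  [load 230/270]
8 commercial breaks opened.

8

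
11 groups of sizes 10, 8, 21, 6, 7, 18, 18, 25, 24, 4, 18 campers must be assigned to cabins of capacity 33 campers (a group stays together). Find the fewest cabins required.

Total = 25 + 24 + 21 + 18 + 18 + 18 + 10 + 8 + 7 + 6 + 4 = 159 campers.
Lower bound: ⌈159/33⌉ = 5 cabins.
Also, 6 groups each exceed 33/2 campers, and no two of those can share a cabin, so at least 6 cabins are needed.
A packing using 6 cabins:
  cabin 1: 25 + 8 = 33
  cabin 2: 24 + 7 = 31
  cabin 3: 21 + 10 = 31
  cabin 4: 18 + 6 + 4 = 28
  cabin 5: 18 = 18
  cabin 6: 18 = 18
This matches the lower bound, so 6 is optimal.

6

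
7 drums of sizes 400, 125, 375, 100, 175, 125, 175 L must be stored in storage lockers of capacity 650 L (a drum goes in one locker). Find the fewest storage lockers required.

3

Total = 400 + 375 + 175 + 175 + 125 + 125 + 100 = 1475 L.
Lower bound: ⌈1475/650⌉ = 3 storage lockers.
A packing using 3 storage lockers:
  locker 1: 400 + 175 = 575
  locker 2: 375 + 175 + 100 = 650
  locker 3: 125 + 125 = 250
This matches the lower bound, so 3 is optimal.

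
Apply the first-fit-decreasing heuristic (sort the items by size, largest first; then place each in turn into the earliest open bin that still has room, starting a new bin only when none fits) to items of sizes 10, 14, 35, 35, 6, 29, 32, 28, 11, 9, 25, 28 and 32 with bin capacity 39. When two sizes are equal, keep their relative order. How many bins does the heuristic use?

8

Sorted descending: 35, 35, 32, 32, 29, 28, 28, 25, 14, 11, 10, 9, 6.
  35 → bin 1 (new)  [load 35/39]
  35 → bin 2 (new)  [load 35/39]
  32 → bin 3 (new)  [load 32/39]
  32 → bin 4 (new)  [load 32/39]
  29 → bin 5 (new)  [load 29/39]
  28 → bin 6 (new)  [load 28/39]
  28 → bin 7 (new)  [load 28/39]
  25 → bin 8 (new)  [load 25/39]
  14 → bin 8  [load 39/39]
  11 → bin 6  [load 39/39]
  10 → bin 5  [load 39/39]
  9 → bin 7  [load 37/39]
  6 → bin 3  [load 38/39]
8 bins opened.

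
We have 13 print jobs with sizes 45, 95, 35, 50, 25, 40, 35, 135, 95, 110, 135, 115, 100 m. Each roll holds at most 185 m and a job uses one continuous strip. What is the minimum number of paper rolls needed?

7

Total = 135 + 135 + 115 + 110 + 100 + 95 + 95 + 50 + 45 + 40 + 35 + 35 + 25 = 1015 m.
Lower bound: ⌈1015/185⌉ = 6 paper rolls.
Also, 7 print jobs each exceed 185/2 m, and no two of those can share a roll, so at least 7 paper rolls are needed.
A packing using 7 paper rolls:
  roll 1: 135 + 50 = 185
  roll 2: 135 + 45 = 180
  roll 3: 115 + 40 + 25 = 180
  roll 4: 110 + 35 + 35 = 180
  roll 5: 100 = 100
  roll 6: 95 = 95
  roll 7: 95 = 95
This matches the lower bound, so 7 is optimal.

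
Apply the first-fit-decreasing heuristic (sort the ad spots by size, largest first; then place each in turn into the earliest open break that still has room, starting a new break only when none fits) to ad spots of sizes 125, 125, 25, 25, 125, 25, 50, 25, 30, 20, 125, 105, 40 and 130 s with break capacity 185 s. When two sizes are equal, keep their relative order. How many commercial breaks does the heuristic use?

6

Sorted descending: 130, 125, 125, 125, 125, 105, 50, 40, 30, 25, 25, 25, 25, 20.
  130 → break 1 (new)  [load 130/185]
  125 → break 2 (new)  [load 125/185]
  125 → break 3 (new)  [load 125/185]
  125 → break 4 (new)  [load 125/185]
  125 → break 5 (new)  [load 125/185]
  105 → break 6 (new)  [load 105/185]
  50 → break 1  [load 180/185]
  40 → break 2  [load 165/185]
  30 → break 3  [load 155/185]
  25 → break 3  [load 180/185]
  25 → break 4  [load 150/185]
  25 → break 4  [load 175/185]
  25 → break 5  [load 150/185]
  20 → break 2  [load 185/185]
6 commercial breaks opened.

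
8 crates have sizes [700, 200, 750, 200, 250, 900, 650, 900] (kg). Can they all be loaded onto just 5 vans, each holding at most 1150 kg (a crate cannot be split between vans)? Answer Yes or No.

Yes

A valid assignment using 5 vans:
  van 1: 900 + 250 = 1150
  van 2: 900 + 200 = 1100
  van 3: 750 + 200 = 950
  van 4: 700 = 700
  van 5: 650 = 650
Every load is within 1150 kg, so 5 vans suffice.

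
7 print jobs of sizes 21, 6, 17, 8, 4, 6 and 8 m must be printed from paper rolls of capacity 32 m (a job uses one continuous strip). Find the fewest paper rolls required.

Total = 21 + 17 + 8 + 8 + 6 + 6 + 4 = 70 m.
Lower bound: ⌈70/32⌉ = 3 paper rolls.
A packing using 3 paper rolls:
  roll 1: 21 + 8 = 29
  roll 2: 17 + 8 + 6 = 31
  roll 3: 6 + 4 = 10
This matches the lower bound, so 3 is optimal.

3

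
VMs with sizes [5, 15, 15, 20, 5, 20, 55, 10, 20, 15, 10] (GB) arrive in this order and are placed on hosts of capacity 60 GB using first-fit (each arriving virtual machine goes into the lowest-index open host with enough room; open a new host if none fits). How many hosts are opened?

  5 → host 1 (new)  [load 5/60]
  15 → host 1  [load 20/60]
  15 → host 1  [load 35/60]
  20 → host 1  [load 55/60]
  5 → host 1  [load 60/60]
  20 → host 2 (new)  [load 20/60]
  55 → host 3 (new)  [load 55/60]
  10 → host 2  [load 30/60]
  20 → host 2  [load 50/60]
  15 → host 4 (new)  [load 15/60]
  10 → host 2  [load 60/60]
4 hosts opened.

4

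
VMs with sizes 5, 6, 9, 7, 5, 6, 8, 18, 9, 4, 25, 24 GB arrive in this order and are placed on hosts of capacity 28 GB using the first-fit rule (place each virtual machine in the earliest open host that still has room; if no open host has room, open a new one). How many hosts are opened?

  5 → host 1 (new)  [load 5/28]
  6 → host 1  [load 11/28]
  9 → host 1  [load 20/28]
  7 → host 1  [load 27/28]
  5 → host 2 (new)  [load 5/28]
  6 → host 2  [load 11/28]
  8 → host 2  [load 19/28]
  18 → host 3 (new)  [load 18/28]
  9 → host 2  [load 28/28]
  4 → host 3  [load 22/28]
  25 → host 4 (new)  [load 25/28]
  24 → host 5 (new)  [load 24/28]
5 hosts opened.

5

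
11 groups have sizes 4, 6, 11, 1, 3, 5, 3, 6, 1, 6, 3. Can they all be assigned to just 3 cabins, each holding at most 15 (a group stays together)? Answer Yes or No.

No

Total = 49; ⌈49/15⌉ = 4.
At least 4 cabins are required, but only 3 are allowed.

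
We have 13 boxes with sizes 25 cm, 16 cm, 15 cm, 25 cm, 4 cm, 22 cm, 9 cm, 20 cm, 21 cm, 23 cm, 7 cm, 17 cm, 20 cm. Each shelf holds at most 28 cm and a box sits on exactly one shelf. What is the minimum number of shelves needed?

Total = 25 + 25 + 23 + 22 + 21 + 20 + 20 + 17 + 16 + 15 + 9 + 7 + 4 = 224 cm.
Lower bound: ⌈224/28⌉ = 8 shelves.
Also, 10 boxes each exceed 14 cm, and no two of those can share a shelf, so at least 10 shelves are needed.
A packing using 10 shelves:
  shelf 1: 25 = 25
  shelf 2: 25 = 25
  shelf 3: 23 + 4 = 27
  shelf 4: 22 = 22
  shelf 5: 21 + 7 = 28
  shelf 6: 20 = 20
  shelf 7: 20 = 20
  shelf 8: 17 + 9 = 26
  shelf 9: 16 = 16
  shelf 10: 15 = 15
This matches the lower bound, so 10 is optimal.

10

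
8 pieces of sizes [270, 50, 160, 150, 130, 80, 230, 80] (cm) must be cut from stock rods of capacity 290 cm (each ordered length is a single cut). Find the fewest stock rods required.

Total = 270 + 230 + 160 + 150 + 130 + 80 + 80 + 50 = 1150 cm.
Lower bound: ⌈1150/290⌉ = 4 stock rods.
A packing using 5 stock rods:
  stock rod 1: 270 = 270
  stock rod 2: 230 + 50 = 280
  stock rod 3: 160 + 130 = 290
  stock rod 4: 150 + 80 = 230
  stock rod 5: 80 = 80
No arrangement into 4 stock rods stays within capacity, so 5 is optimal.

5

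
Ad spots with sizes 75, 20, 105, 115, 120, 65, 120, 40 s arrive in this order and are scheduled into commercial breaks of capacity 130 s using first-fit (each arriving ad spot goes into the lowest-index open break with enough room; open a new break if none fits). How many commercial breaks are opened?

6

  75 → break 1 (new)  [load 75/130]
  20 → break 1  [load 95/130]
  105 → break 2 (new)  [load 105/130]
  115 → break 3 (new)  [load 115/130]
  120 → break 4 (new)  [load 120/130]
  65 → break 5 (new)  [load 65/130]
  120 → break 6 (new)  [load 120/130]
  40 → break 5  [load 105/130]
6 commercial breaks opened.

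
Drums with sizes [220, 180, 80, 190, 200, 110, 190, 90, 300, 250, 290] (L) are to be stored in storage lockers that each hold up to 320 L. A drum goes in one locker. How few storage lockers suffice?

Total = 300 + 290 + 250 + 220 + 200 + 190 + 190 + 180 + 110 + 90 + 80 = 2100 L.
Lower bound: ⌈2100/320⌉ = 7 storage lockers.
Also, 8 drums each exceed 160 L, and no two of those can share a locker, so at least 8 storage lockers are needed.
A packing using 8 storage lockers:
  locker 1: 300 = 300
  locker 2: 290 = 290
  locker 3: 250 = 250
  locker 4: 220 + 90 = 310
  locker 5: 200 + 110 = 310
  locker 6: 190 + 80 = 270
  locker 7: 190 = 190
  locker 8: 180 = 180
This matches the lower bound, so 8 is optimal.

8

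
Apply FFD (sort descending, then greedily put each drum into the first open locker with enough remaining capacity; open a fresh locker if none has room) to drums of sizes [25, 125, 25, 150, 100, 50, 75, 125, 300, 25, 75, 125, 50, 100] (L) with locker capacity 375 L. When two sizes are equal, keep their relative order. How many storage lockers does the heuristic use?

4

Sorted descending: 300, 150, 125, 125, 125, 100, 100, 75, 75, 50, 50, 25, 25, 25.
  300 → locker 1 (new)  [load 300/375]
  150 → locker 2 (new)  [load 150/375]
  125 → locker 2  [load 275/375]
  125 → locker 3 (new)  [load 125/375]
  125 → locker 3  [load 250/375]
  100 → locker 2  [load 375/375]
  100 → locker 3  [load 350/375]
  75 → locker 1  [load 375/375]
  75 → locker 4 (new)  [load 75/375]
  50 → locker 4  [load 125/375]
  50 → locker 4  [load 175/375]
  25 → locker 3  [load 375/375]
  25 → locker 4  [load 200/375]
  25 → locker 4  [load 225/375]
4 storage lockers opened.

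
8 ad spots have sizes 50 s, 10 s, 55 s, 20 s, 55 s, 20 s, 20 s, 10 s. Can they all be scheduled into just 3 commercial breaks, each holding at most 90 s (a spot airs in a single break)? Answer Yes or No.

Yes

A valid assignment using 3 commercial breaks:
  break 1: 55 + 20 + 10 = 85
  break 2: 55 + 20 + 10 = 85
  break 3: 50 + 20 = 70
Every load is within 90 s, so 3 commercial breaks suffice.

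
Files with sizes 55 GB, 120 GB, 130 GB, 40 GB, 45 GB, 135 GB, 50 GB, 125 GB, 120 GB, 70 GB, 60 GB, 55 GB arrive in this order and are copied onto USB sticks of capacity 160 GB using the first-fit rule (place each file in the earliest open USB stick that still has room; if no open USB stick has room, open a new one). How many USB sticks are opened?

8

  55 → USB stick 1 (new)  [load 55/160]
  120 → USB stick 2 (new)  [load 120/160]
  130 → USB stick 3 (new)  [load 130/160]
  40 → USB stick 1  [load 95/160]
  45 → USB stick 1  [load 140/160]
  135 → USB stick 4 (new)  [load 135/160]
  50 → USB stick 5 (new)  [load 50/160]
  125 → USB stick 6 (new)  [load 125/160]
  120 → USB stick 7 (new)  [load 120/160]
  70 → USB stick 5  [load 120/160]
  60 → USB stick 8 (new)  [load 60/160]
  55 → USB stick 8  [load 115/160]
8 USB sticks opened.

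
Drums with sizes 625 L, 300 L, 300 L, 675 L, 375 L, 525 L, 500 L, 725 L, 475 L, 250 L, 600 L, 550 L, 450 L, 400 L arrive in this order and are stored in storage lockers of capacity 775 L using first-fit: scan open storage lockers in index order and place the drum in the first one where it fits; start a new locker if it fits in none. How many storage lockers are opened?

12

  625 → locker 1 (new)  [load 625/775]
  300 → locker 2 (new)  [load 300/775]
  300 → locker 2  [load 600/775]
  675 → locker 3 (new)  [load 675/775]
  375 → locker 4 (new)  [load 375/775]
  525 → locker 5 (new)  [load 525/775]
  500 → locker 6 (new)  [load 500/775]
  725 → locker 7 (new)  [load 725/775]
  475 → locker 8 (new)  [load 475/775]
  250 → locker 4  [load 625/775]
  600 → locker 9 (new)  [load 600/775]
  550 → locker 10 (new)  [load 550/775]
  450 → locker 11 (new)  [load 450/775]
  400 → locker 12 (new)  [load 400/775]
12 storage lockers opened.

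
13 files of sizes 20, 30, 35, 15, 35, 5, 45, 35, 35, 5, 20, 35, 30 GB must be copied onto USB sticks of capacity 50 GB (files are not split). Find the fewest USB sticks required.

8

Total = 45 + 35 + 35 + 35 + 35 + 35 + 30 + 30 + 20 + 20 + 15 + 5 + 5 = 345 GB.
Lower bound: ⌈345/50⌉ = 7 USB sticks.
Also, 8 files each exceed 25 GB, and no two of those can share a USB stick, so at least 8 USB sticks are needed.
A packing using 8 USB sticks:
  USB stick 1: 45 + 5 = 50
  USB stick 2: 35 + 15 = 50
  USB stick 3: 35 + 5 = 40
  USB stick 4: 35 = 35
  USB stick 5: 35 = 35
  USB stick 6: 35 = 35
  USB stick 7: 30 + 20 = 50
  USB stick 8: 30 + 20 = 50
This matches the lower bound, so 8 is optimal.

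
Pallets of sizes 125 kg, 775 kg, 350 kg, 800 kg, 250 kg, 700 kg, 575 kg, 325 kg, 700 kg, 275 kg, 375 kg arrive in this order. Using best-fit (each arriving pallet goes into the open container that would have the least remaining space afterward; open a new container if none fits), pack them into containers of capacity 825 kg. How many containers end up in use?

8

  125 → container 1 (new)  [load 125/825]
  775 → container 2 (new)  [load 775/825]
  350 → container 1  [load 475/825]
  800 → container 3 (new)  [load 800/825]
  250 → container 1  [load 725/825]
  700 → container 4 (new)  [load 700/825]
  575 → container 5 (new)  [load 575/825]
  325 → container 6 (new)  [load 325/825]
  700 → container 7 (new)  [load 700/825]
  275 → container 6  [load 600/825]
  375 → container 8 (new)  [load 375/825]
8 containers opened.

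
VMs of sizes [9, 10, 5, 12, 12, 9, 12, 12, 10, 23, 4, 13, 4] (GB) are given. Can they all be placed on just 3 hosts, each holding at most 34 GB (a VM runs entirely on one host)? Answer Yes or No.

Total = 135 GB; ⌈135/34⌉ = 4.
At least 4 hosts are required, but only 3 are allowed.

No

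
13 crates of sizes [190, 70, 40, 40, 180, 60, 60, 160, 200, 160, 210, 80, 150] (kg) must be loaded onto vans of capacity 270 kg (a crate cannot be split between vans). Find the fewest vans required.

Total = 210 + 200 + 190 + 180 + 160 + 160 + 150 + 80 + 70 + 60 + 60 + 40 + 40 = 1600 kg.
Lower bound: ⌈1600/270⌉ = 6 vans.
Also, 7 crates each exceed 135 kg, and no two of those can share a van, so at least 7 vans are needed.
A packing using 7 vans:
  van 1: 210 + 60 = 270
  van 2: 200 + 70 = 270
  van 3: 190 + 80 = 270
  van 4: 180 + 60 = 240
  van 5: 160 + 40 + 40 = 240
  van 6: 160 = 160
  van 7: 150 = 150
This matches the lower bound, so 7 is optimal.

7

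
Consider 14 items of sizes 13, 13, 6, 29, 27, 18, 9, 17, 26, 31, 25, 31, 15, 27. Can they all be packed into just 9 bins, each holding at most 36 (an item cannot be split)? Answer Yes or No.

No

Total = 287; ⌈287/36⌉ = 8.
The bound of 8 does not rule out 9, but exhaustive search shows no assignment into 9 bins of capacity 36 exists — the minimum is 10.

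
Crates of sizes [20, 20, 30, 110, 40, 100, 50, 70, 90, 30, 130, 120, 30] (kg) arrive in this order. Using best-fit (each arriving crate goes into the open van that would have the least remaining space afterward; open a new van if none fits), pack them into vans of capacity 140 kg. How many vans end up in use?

7

  20 → van 1 (new)  [load 20/140]
  20 → van 1  [load 40/140]
  30 → van 1  [load 70/140]
  110 → van 2 (new)  [load 110/140]
  40 → van 1  [load 110/140]
  100 → van 3 (new)  [load 100/140]
  50 → van 4 (new)  [load 50/140]
  70 → van 4  [load 120/140]
  90 → van 5 (new)  [load 90/140]
  30 → van 1  [load 140/140]
  130 → van 6 (new)  [load 130/140]
  120 → van 7 (new)  [load 120/140]
  30 → van 2  [load 140/140]
7 vans opened.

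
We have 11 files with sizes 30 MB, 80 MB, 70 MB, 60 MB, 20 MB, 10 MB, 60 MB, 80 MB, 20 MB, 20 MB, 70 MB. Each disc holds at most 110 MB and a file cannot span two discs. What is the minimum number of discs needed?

6

Total = 80 + 80 + 70 + 70 + 60 + 60 + 30 + 20 + 20 + 20 + 10 = 520 MB.
Lower bound: ⌈520/110⌉ = 5 discs.
Also, 6 files each exceed 55 MB, and no two of those can share a disc, so at least 6 discs are needed.
A packing using 6 discs:
  disc 1: 80 + 30 = 110
  disc 2: 80 + 20 + 10 = 110
  disc 3: 70 + 20 + 20 = 110
  disc 4: 70 = 70
  disc 5: 60 = 60
  disc 6: 60 = 60
This matches the lower bound, so 6 is optimal.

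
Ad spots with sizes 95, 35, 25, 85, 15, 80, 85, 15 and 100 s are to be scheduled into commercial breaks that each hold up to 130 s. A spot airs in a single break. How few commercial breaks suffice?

5

Total = 100 + 95 + 85 + 85 + 80 + 35 + 25 + 15 + 15 = 535 s.
Lower bound: ⌈535/130⌉ = 5 commercial breaks.
A packing using 5 commercial breaks:
  break 1: 100 + 25 = 125
  break 2: 95 + 35 = 130
  break 3: 85 + 15 + 15 = 115
  break 4: 85 = 85
  break 5: 80 = 80
This matches the lower bound, so 5 is optimal.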